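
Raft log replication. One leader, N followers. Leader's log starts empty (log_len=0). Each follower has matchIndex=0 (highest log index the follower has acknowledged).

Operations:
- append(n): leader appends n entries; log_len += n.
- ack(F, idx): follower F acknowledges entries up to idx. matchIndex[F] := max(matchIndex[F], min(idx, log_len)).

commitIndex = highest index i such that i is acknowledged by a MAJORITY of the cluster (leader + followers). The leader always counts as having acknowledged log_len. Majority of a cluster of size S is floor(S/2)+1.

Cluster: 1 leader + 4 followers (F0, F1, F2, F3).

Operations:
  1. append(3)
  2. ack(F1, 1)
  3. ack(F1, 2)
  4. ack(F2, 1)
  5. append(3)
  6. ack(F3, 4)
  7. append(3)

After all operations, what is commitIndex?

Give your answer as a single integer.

Op 1: append 3 -> log_len=3
Op 2: F1 acks idx 1 -> match: F0=0 F1=1 F2=0 F3=0; commitIndex=0
Op 3: F1 acks idx 2 -> match: F0=0 F1=2 F2=0 F3=0; commitIndex=0
Op 4: F2 acks idx 1 -> match: F0=0 F1=2 F2=1 F3=0; commitIndex=1
Op 5: append 3 -> log_len=6
Op 6: F3 acks idx 4 -> match: F0=0 F1=2 F2=1 F3=4; commitIndex=2
Op 7: append 3 -> log_len=9

Answer: 2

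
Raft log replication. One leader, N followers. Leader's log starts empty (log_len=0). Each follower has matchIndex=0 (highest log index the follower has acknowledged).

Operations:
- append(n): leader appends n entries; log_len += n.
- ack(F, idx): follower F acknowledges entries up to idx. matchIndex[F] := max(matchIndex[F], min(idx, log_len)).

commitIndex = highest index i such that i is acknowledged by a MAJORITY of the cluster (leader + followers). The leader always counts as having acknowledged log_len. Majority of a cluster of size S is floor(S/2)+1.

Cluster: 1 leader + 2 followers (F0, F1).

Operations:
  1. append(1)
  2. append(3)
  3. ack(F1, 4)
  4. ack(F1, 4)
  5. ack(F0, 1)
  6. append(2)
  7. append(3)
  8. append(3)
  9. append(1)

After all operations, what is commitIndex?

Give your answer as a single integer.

Op 1: append 1 -> log_len=1
Op 2: append 3 -> log_len=4
Op 3: F1 acks idx 4 -> match: F0=0 F1=4; commitIndex=4
Op 4: F1 acks idx 4 -> match: F0=0 F1=4; commitIndex=4
Op 5: F0 acks idx 1 -> match: F0=1 F1=4; commitIndex=4
Op 6: append 2 -> log_len=6
Op 7: append 3 -> log_len=9
Op 8: append 3 -> log_len=12
Op 9: append 1 -> log_len=13

Answer: 4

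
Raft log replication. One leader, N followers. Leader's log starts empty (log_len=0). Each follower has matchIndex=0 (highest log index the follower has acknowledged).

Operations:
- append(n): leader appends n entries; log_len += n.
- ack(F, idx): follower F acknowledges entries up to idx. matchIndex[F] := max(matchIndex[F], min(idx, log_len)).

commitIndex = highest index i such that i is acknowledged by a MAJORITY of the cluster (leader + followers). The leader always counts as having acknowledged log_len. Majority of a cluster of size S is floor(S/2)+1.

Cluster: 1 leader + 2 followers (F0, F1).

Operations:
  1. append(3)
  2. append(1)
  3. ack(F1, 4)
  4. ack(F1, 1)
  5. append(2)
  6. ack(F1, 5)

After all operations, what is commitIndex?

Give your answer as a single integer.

Answer: 5

Derivation:
Op 1: append 3 -> log_len=3
Op 2: append 1 -> log_len=4
Op 3: F1 acks idx 4 -> match: F0=0 F1=4; commitIndex=4
Op 4: F1 acks idx 1 -> match: F0=0 F1=4; commitIndex=4
Op 5: append 2 -> log_len=6
Op 6: F1 acks idx 5 -> match: F0=0 F1=5; commitIndex=5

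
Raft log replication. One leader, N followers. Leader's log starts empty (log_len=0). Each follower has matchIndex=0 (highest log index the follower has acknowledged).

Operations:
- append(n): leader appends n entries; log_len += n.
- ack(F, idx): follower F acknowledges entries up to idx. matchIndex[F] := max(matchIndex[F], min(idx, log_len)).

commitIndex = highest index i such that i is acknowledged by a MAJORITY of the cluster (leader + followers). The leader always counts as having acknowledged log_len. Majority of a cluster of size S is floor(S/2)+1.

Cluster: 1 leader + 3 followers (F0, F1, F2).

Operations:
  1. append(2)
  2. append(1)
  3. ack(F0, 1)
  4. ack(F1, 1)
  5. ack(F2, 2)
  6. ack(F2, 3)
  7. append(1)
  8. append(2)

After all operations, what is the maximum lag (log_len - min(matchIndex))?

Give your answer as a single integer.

Op 1: append 2 -> log_len=2
Op 2: append 1 -> log_len=3
Op 3: F0 acks idx 1 -> match: F0=1 F1=0 F2=0; commitIndex=0
Op 4: F1 acks idx 1 -> match: F0=1 F1=1 F2=0; commitIndex=1
Op 5: F2 acks idx 2 -> match: F0=1 F1=1 F2=2; commitIndex=1
Op 6: F2 acks idx 3 -> match: F0=1 F1=1 F2=3; commitIndex=1
Op 7: append 1 -> log_len=4
Op 8: append 2 -> log_len=6

Answer: 5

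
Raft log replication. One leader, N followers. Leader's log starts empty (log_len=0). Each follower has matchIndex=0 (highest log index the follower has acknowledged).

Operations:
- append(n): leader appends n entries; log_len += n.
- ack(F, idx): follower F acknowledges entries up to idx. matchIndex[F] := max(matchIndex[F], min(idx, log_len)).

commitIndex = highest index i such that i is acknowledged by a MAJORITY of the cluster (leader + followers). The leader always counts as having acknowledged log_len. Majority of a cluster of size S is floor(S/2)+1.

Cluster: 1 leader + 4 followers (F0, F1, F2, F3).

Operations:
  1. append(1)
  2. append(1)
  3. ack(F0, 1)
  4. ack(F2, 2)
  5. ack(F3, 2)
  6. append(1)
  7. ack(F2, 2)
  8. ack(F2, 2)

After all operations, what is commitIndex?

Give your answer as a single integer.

Op 1: append 1 -> log_len=1
Op 2: append 1 -> log_len=2
Op 3: F0 acks idx 1 -> match: F0=1 F1=0 F2=0 F3=0; commitIndex=0
Op 4: F2 acks idx 2 -> match: F0=1 F1=0 F2=2 F3=0; commitIndex=1
Op 5: F3 acks idx 2 -> match: F0=1 F1=0 F2=2 F3=2; commitIndex=2
Op 6: append 1 -> log_len=3
Op 7: F2 acks idx 2 -> match: F0=1 F1=0 F2=2 F3=2; commitIndex=2
Op 8: F2 acks idx 2 -> match: F0=1 F1=0 F2=2 F3=2; commitIndex=2

Answer: 2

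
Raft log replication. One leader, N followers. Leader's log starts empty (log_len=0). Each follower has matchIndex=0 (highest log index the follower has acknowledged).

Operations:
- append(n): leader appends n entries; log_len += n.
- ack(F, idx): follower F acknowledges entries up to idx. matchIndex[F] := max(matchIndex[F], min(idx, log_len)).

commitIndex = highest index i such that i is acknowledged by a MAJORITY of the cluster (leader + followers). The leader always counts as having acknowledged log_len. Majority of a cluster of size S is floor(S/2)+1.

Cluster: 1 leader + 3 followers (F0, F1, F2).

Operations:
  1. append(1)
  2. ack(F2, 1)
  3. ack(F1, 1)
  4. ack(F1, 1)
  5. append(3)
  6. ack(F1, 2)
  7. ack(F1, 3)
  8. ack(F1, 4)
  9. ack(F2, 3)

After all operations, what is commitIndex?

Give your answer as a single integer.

Op 1: append 1 -> log_len=1
Op 2: F2 acks idx 1 -> match: F0=0 F1=0 F2=1; commitIndex=0
Op 3: F1 acks idx 1 -> match: F0=0 F1=1 F2=1; commitIndex=1
Op 4: F1 acks idx 1 -> match: F0=0 F1=1 F2=1; commitIndex=1
Op 5: append 3 -> log_len=4
Op 6: F1 acks idx 2 -> match: F0=0 F1=2 F2=1; commitIndex=1
Op 7: F1 acks idx 3 -> match: F0=0 F1=3 F2=1; commitIndex=1
Op 8: F1 acks idx 4 -> match: F0=0 F1=4 F2=1; commitIndex=1
Op 9: F2 acks idx 3 -> match: F0=0 F1=4 F2=3; commitIndex=3

Answer: 3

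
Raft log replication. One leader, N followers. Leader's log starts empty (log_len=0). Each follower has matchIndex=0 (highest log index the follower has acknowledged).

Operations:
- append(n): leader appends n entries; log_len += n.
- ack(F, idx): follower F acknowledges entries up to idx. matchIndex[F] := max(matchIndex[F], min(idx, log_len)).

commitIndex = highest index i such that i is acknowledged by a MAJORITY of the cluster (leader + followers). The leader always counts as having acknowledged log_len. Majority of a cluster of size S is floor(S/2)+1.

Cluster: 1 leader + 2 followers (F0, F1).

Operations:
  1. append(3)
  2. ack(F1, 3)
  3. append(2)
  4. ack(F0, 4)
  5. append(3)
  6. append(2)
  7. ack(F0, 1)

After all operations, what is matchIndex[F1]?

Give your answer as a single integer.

Op 1: append 3 -> log_len=3
Op 2: F1 acks idx 3 -> match: F0=0 F1=3; commitIndex=3
Op 3: append 2 -> log_len=5
Op 4: F0 acks idx 4 -> match: F0=4 F1=3; commitIndex=4
Op 5: append 3 -> log_len=8
Op 6: append 2 -> log_len=10
Op 7: F0 acks idx 1 -> match: F0=4 F1=3; commitIndex=4

Answer: 3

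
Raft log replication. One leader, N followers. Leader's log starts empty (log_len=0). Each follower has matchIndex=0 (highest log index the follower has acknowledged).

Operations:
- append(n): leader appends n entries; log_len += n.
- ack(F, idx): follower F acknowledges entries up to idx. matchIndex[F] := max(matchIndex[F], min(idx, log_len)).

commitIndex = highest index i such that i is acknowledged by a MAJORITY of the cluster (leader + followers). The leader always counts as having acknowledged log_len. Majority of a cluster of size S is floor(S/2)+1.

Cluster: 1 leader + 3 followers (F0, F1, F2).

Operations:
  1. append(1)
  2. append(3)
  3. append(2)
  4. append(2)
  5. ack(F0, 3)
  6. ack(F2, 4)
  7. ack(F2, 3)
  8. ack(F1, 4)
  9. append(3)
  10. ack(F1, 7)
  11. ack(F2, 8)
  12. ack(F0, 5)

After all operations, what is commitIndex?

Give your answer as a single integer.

Answer: 7

Derivation:
Op 1: append 1 -> log_len=1
Op 2: append 3 -> log_len=4
Op 3: append 2 -> log_len=6
Op 4: append 2 -> log_len=8
Op 5: F0 acks idx 3 -> match: F0=3 F1=0 F2=0; commitIndex=0
Op 6: F2 acks idx 4 -> match: F0=3 F1=0 F2=4; commitIndex=3
Op 7: F2 acks idx 3 -> match: F0=3 F1=0 F2=4; commitIndex=3
Op 8: F1 acks idx 4 -> match: F0=3 F1=4 F2=4; commitIndex=4
Op 9: append 3 -> log_len=11
Op 10: F1 acks idx 7 -> match: F0=3 F1=7 F2=4; commitIndex=4
Op 11: F2 acks idx 8 -> match: F0=3 F1=7 F2=8; commitIndex=7
Op 12: F0 acks idx 5 -> match: F0=5 F1=7 F2=8; commitIndex=7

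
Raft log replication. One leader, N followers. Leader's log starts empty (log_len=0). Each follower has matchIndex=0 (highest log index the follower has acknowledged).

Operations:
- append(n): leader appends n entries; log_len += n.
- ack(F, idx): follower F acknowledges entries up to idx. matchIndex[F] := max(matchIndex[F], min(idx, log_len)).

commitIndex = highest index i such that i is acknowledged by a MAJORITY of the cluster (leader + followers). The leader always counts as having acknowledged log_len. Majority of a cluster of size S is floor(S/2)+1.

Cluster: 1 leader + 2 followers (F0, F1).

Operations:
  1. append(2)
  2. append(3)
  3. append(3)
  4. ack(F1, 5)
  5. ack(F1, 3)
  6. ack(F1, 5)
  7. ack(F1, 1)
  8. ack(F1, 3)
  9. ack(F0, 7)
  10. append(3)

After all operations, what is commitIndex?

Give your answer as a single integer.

Answer: 7

Derivation:
Op 1: append 2 -> log_len=2
Op 2: append 3 -> log_len=5
Op 3: append 3 -> log_len=8
Op 4: F1 acks idx 5 -> match: F0=0 F1=5; commitIndex=5
Op 5: F1 acks idx 3 -> match: F0=0 F1=5; commitIndex=5
Op 6: F1 acks idx 5 -> match: F0=0 F1=5; commitIndex=5
Op 7: F1 acks idx 1 -> match: F0=0 F1=5; commitIndex=5
Op 8: F1 acks idx 3 -> match: F0=0 F1=5; commitIndex=5
Op 9: F0 acks idx 7 -> match: F0=7 F1=5; commitIndex=7
Op 10: append 3 -> log_len=11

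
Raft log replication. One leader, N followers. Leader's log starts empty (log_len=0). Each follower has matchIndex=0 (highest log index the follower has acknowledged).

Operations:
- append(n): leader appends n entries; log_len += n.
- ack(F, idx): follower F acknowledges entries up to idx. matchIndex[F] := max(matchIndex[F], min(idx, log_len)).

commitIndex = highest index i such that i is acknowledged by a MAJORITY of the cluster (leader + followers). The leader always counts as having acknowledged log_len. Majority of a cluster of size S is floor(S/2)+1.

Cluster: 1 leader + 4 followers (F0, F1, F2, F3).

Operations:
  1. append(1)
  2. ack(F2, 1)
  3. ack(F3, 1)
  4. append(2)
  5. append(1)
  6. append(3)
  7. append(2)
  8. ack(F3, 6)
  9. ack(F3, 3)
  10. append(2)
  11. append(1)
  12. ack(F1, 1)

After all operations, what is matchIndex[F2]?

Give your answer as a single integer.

Answer: 1

Derivation:
Op 1: append 1 -> log_len=1
Op 2: F2 acks idx 1 -> match: F0=0 F1=0 F2=1 F3=0; commitIndex=0
Op 3: F3 acks idx 1 -> match: F0=0 F1=0 F2=1 F3=1; commitIndex=1
Op 4: append 2 -> log_len=3
Op 5: append 1 -> log_len=4
Op 6: append 3 -> log_len=7
Op 7: append 2 -> log_len=9
Op 8: F3 acks idx 6 -> match: F0=0 F1=0 F2=1 F3=6; commitIndex=1
Op 9: F3 acks idx 3 -> match: F0=0 F1=0 F2=1 F3=6; commitIndex=1
Op 10: append 2 -> log_len=11
Op 11: append 1 -> log_len=12
Op 12: F1 acks idx 1 -> match: F0=0 F1=1 F2=1 F3=6; commitIndex=1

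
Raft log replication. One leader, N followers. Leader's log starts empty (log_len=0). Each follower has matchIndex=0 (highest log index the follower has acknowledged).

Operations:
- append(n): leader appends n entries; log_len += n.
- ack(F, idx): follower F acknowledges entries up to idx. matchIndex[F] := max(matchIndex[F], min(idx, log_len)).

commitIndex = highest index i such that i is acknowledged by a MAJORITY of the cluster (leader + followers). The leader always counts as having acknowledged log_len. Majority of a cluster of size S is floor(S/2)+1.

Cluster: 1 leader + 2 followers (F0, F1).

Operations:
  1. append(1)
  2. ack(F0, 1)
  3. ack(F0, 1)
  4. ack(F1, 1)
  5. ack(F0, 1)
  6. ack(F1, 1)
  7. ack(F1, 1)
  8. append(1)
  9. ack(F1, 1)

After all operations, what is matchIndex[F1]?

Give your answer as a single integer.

Answer: 1

Derivation:
Op 1: append 1 -> log_len=1
Op 2: F0 acks idx 1 -> match: F0=1 F1=0; commitIndex=1
Op 3: F0 acks idx 1 -> match: F0=1 F1=0; commitIndex=1
Op 4: F1 acks idx 1 -> match: F0=1 F1=1; commitIndex=1
Op 5: F0 acks idx 1 -> match: F0=1 F1=1; commitIndex=1
Op 6: F1 acks idx 1 -> match: F0=1 F1=1; commitIndex=1
Op 7: F1 acks idx 1 -> match: F0=1 F1=1; commitIndex=1
Op 8: append 1 -> log_len=2
Op 9: F1 acks idx 1 -> match: F0=1 F1=1; commitIndex=1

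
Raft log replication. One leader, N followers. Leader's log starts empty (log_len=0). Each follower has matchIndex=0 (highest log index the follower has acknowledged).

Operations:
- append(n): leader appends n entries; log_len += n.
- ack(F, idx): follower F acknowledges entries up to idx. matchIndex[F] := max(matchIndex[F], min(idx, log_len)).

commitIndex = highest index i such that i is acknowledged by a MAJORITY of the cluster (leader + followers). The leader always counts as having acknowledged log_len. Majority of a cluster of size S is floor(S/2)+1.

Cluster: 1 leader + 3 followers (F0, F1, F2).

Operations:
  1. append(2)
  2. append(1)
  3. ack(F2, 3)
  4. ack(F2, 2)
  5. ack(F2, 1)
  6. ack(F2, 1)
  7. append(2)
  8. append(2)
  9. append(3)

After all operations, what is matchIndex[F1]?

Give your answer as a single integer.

Answer: 0

Derivation:
Op 1: append 2 -> log_len=2
Op 2: append 1 -> log_len=3
Op 3: F2 acks idx 3 -> match: F0=0 F1=0 F2=3; commitIndex=0
Op 4: F2 acks idx 2 -> match: F0=0 F1=0 F2=3; commitIndex=0
Op 5: F2 acks idx 1 -> match: F0=0 F1=0 F2=3; commitIndex=0
Op 6: F2 acks idx 1 -> match: F0=0 F1=0 F2=3; commitIndex=0
Op 7: append 2 -> log_len=5
Op 8: append 2 -> log_len=7
Op 9: append 3 -> log_len=10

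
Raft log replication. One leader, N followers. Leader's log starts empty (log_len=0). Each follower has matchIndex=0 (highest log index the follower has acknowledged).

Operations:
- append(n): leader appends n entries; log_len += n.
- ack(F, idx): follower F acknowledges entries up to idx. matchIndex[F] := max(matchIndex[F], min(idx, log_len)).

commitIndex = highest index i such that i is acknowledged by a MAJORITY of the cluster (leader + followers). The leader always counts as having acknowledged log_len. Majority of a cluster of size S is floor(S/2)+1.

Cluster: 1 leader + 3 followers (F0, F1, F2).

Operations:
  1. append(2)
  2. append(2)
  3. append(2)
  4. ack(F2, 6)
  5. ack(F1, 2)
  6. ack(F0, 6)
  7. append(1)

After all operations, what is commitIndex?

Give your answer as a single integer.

Op 1: append 2 -> log_len=2
Op 2: append 2 -> log_len=4
Op 3: append 2 -> log_len=6
Op 4: F2 acks idx 6 -> match: F0=0 F1=0 F2=6; commitIndex=0
Op 5: F1 acks idx 2 -> match: F0=0 F1=2 F2=6; commitIndex=2
Op 6: F0 acks idx 6 -> match: F0=6 F1=2 F2=6; commitIndex=6
Op 7: append 1 -> log_len=7

Answer: 6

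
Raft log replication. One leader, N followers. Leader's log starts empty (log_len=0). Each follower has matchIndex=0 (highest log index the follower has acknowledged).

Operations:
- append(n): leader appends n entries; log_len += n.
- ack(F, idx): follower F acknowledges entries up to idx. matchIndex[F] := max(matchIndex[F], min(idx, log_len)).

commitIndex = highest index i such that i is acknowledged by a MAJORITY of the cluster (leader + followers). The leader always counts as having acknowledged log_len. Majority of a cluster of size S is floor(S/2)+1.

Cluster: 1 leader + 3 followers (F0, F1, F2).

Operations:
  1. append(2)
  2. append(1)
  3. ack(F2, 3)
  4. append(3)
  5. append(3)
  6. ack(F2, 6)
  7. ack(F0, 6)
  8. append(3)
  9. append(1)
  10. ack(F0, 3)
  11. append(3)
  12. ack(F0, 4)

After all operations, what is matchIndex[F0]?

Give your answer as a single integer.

Op 1: append 2 -> log_len=2
Op 2: append 1 -> log_len=3
Op 3: F2 acks idx 3 -> match: F0=0 F1=0 F2=3; commitIndex=0
Op 4: append 3 -> log_len=6
Op 5: append 3 -> log_len=9
Op 6: F2 acks idx 6 -> match: F0=0 F1=0 F2=6; commitIndex=0
Op 7: F0 acks idx 6 -> match: F0=6 F1=0 F2=6; commitIndex=6
Op 8: append 3 -> log_len=12
Op 9: append 1 -> log_len=13
Op 10: F0 acks idx 3 -> match: F0=6 F1=0 F2=6; commitIndex=6
Op 11: append 3 -> log_len=16
Op 12: F0 acks idx 4 -> match: F0=6 F1=0 F2=6; commitIndex=6

Answer: 6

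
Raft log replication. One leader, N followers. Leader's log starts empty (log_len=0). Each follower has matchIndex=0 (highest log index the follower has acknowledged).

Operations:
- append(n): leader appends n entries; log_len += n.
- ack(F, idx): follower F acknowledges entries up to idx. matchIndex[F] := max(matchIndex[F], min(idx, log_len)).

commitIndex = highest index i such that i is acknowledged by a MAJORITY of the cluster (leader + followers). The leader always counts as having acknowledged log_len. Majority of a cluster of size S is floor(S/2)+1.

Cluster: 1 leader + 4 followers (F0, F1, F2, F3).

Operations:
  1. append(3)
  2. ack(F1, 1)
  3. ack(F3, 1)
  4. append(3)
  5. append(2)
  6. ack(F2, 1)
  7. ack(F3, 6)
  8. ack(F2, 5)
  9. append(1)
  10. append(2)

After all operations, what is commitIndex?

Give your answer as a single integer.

Answer: 5

Derivation:
Op 1: append 3 -> log_len=3
Op 2: F1 acks idx 1 -> match: F0=0 F1=1 F2=0 F3=0; commitIndex=0
Op 3: F3 acks idx 1 -> match: F0=0 F1=1 F2=0 F3=1; commitIndex=1
Op 4: append 3 -> log_len=6
Op 5: append 2 -> log_len=8
Op 6: F2 acks idx 1 -> match: F0=0 F1=1 F2=1 F3=1; commitIndex=1
Op 7: F3 acks idx 6 -> match: F0=0 F1=1 F2=1 F3=6; commitIndex=1
Op 8: F2 acks idx 5 -> match: F0=0 F1=1 F2=5 F3=6; commitIndex=5
Op 9: append 1 -> log_len=9
Op 10: append 2 -> log_len=11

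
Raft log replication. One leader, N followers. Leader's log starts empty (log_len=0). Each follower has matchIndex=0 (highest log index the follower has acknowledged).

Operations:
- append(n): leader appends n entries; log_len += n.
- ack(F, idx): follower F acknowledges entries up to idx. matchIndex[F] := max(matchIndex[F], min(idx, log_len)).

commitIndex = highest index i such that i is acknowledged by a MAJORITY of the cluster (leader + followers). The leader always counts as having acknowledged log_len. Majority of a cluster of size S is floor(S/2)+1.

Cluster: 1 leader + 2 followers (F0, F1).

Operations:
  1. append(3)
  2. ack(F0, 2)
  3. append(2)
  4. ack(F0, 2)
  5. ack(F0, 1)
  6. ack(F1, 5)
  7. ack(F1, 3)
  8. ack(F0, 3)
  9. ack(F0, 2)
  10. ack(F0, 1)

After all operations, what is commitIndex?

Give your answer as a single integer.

Op 1: append 3 -> log_len=3
Op 2: F0 acks idx 2 -> match: F0=2 F1=0; commitIndex=2
Op 3: append 2 -> log_len=5
Op 4: F0 acks idx 2 -> match: F0=2 F1=0; commitIndex=2
Op 5: F0 acks idx 1 -> match: F0=2 F1=0; commitIndex=2
Op 6: F1 acks idx 5 -> match: F0=2 F1=5; commitIndex=5
Op 7: F1 acks idx 3 -> match: F0=2 F1=5; commitIndex=5
Op 8: F0 acks idx 3 -> match: F0=3 F1=5; commitIndex=5
Op 9: F0 acks idx 2 -> match: F0=3 F1=5; commitIndex=5
Op 10: F0 acks idx 1 -> match: F0=3 F1=5; commitIndex=5

Answer: 5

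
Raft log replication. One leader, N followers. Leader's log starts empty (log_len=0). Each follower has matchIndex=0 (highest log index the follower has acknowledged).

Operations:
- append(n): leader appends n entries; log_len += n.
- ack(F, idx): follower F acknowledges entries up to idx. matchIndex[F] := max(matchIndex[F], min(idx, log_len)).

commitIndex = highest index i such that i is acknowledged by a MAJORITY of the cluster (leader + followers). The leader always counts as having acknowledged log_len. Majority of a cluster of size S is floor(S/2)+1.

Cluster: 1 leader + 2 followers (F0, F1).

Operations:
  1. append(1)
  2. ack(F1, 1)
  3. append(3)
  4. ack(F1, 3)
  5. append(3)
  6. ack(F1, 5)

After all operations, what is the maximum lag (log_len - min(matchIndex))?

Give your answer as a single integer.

Answer: 7

Derivation:
Op 1: append 1 -> log_len=1
Op 2: F1 acks idx 1 -> match: F0=0 F1=1; commitIndex=1
Op 3: append 3 -> log_len=4
Op 4: F1 acks idx 3 -> match: F0=0 F1=3; commitIndex=3
Op 5: append 3 -> log_len=7
Op 6: F1 acks idx 5 -> match: F0=0 F1=5; commitIndex=5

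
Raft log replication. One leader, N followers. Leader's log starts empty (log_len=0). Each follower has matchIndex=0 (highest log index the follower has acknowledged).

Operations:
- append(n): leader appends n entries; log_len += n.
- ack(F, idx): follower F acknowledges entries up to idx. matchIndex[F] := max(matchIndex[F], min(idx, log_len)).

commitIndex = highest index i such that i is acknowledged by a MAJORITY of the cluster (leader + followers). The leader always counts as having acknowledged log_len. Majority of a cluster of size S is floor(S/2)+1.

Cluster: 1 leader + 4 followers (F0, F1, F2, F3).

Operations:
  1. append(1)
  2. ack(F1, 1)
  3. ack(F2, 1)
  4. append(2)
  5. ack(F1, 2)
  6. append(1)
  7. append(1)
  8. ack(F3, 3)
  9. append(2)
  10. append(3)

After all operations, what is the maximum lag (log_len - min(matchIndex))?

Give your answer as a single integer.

Answer: 10

Derivation:
Op 1: append 1 -> log_len=1
Op 2: F1 acks idx 1 -> match: F0=0 F1=1 F2=0 F3=0; commitIndex=0
Op 3: F2 acks idx 1 -> match: F0=0 F1=1 F2=1 F3=0; commitIndex=1
Op 4: append 2 -> log_len=3
Op 5: F1 acks idx 2 -> match: F0=0 F1=2 F2=1 F3=0; commitIndex=1
Op 6: append 1 -> log_len=4
Op 7: append 1 -> log_len=5
Op 8: F3 acks idx 3 -> match: F0=0 F1=2 F2=1 F3=3; commitIndex=2
Op 9: append 2 -> log_len=7
Op 10: append 3 -> log_len=10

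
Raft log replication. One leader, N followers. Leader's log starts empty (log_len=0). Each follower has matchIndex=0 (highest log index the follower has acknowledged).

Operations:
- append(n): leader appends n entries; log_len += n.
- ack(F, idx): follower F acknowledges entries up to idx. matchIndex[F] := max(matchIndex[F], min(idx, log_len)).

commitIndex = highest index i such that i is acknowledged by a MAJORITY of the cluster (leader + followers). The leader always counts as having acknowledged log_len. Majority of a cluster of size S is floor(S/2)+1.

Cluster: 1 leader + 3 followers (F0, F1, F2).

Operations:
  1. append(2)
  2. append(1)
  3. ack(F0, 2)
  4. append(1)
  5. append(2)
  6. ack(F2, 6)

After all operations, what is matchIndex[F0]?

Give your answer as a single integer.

Answer: 2

Derivation:
Op 1: append 2 -> log_len=2
Op 2: append 1 -> log_len=3
Op 3: F0 acks idx 2 -> match: F0=2 F1=0 F2=0; commitIndex=0
Op 4: append 1 -> log_len=4
Op 5: append 2 -> log_len=6
Op 6: F2 acks idx 6 -> match: F0=2 F1=0 F2=6; commitIndex=2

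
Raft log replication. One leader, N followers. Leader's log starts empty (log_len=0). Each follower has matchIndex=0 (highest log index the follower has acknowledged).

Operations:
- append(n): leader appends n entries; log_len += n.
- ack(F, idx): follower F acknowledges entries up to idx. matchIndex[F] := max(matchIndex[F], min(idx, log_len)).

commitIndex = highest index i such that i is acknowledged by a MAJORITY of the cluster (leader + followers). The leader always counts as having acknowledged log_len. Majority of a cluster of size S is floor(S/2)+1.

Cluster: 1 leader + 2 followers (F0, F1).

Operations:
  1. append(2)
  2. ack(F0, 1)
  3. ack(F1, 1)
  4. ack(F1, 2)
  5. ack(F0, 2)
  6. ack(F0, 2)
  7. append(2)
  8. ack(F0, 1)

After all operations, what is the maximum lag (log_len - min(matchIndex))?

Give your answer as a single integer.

Answer: 2

Derivation:
Op 1: append 2 -> log_len=2
Op 2: F0 acks idx 1 -> match: F0=1 F1=0; commitIndex=1
Op 3: F1 acks idx 1 -> match: F0=1 F1=1; commitIndex=1
Op 4: F1 acks idx 2 -> match: F0=1 F1=2; commitIndex=2
Op 5: F0 acks idx 2 -> match: F0=2 F1=2; commitIndex=2
Op 6: F0 acks idx 2 -> match: F0=2 F1=2; commitIndex=2
Op 7: append 2 -> log_len=4
Op 8: F0 acks idx 1 -> match: F0=2 F1=2; commitIndex=2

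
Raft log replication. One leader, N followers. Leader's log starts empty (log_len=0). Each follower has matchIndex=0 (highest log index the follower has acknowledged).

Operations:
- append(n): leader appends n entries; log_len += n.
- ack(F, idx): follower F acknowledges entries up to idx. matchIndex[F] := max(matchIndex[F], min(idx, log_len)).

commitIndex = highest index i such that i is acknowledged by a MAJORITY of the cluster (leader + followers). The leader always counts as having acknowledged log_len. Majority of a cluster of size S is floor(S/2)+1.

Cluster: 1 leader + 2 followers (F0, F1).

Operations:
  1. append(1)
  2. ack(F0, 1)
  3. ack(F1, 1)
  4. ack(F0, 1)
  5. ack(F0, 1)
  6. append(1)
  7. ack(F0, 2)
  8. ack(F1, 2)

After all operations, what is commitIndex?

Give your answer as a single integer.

Op 1: append 1 -> log_len=1
Op 2: F0 acks idx 1 -> match: F0=1 F1=0; commitIndex=1
Op 3: F1 acks idx 1 -> match: F0=1 F1=1; commitIndex=1
Op 4: F0 acks idx 1 -> match: F0=1 F1=1; commitIndex=1
Op 5: F0 acks idx 1 -> match: F0=1 F1=1; commitIndex=1
Op 6: append 1 -> log_len=2
Op 7: F0 acks idx 2 -> match: F0=2 F1=1; commitIndex=2
Op 8: F1 acks idx 2 -> match: F0=2 F1=2; commitIndex=2

Answer: 2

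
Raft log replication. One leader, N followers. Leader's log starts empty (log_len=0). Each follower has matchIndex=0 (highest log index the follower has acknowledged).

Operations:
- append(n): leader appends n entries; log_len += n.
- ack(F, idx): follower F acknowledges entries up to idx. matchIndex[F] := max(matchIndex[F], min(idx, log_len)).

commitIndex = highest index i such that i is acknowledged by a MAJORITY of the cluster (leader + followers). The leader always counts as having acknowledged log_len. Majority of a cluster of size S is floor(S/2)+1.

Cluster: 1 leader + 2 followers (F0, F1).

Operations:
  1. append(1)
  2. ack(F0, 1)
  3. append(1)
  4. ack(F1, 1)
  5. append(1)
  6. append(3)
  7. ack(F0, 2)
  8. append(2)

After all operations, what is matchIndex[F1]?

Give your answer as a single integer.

Answer: 1

Derivation:
Op 1: append 1 -> log_len=1
Op 2: F0 acks idx 1 -> match: F0=1 F1=0; commitIndex=1
Op 3: append 1 -> log_len=2
Op 4: F1 acks idx 1 -> match: F0=1 F1=1; commitIndex=1
Op 5: append 1 -> log_len=3
Op 6: append 3 -> log_len=6
Op 7: F0 acks idx 2 -> match: F0=2 F1=1; commitIndex=2
Op 8: append 2 -> log_len=8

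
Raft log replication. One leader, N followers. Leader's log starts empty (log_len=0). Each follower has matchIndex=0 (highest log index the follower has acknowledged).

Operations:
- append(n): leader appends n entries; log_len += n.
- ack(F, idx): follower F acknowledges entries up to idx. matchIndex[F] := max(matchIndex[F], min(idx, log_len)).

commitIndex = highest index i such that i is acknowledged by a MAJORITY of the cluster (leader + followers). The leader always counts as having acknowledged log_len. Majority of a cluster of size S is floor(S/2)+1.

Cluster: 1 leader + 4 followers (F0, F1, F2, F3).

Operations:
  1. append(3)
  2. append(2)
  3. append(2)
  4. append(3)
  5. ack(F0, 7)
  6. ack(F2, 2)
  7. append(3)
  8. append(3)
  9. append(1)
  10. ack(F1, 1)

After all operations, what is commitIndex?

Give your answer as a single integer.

Answer: 2

Derivation:
Op 1: append 3 -> log_len=3
Op 2: append 2 -> log_len=5
Op 3: append 2 -> log_len=7
Op 4: append 3 -> log_len=10
Op 5: F0 acks idx 7 -> match: F0=7 F1=0 F2=0 F3=0; commitIndex=0
Op 6: F2 acks idx 2 -> match: F0=7 F1=0 F2=2 F3=0; commitIndex=2
Op 7: append 3 -> log_len=13
Op 8: append 3 -> log_len=16
Op 9: append 1 -> log_len=17
Op 10: F1 acks idx 1 -> match: F0=7 F1=1 F2=2 F3=0; commitIndex=2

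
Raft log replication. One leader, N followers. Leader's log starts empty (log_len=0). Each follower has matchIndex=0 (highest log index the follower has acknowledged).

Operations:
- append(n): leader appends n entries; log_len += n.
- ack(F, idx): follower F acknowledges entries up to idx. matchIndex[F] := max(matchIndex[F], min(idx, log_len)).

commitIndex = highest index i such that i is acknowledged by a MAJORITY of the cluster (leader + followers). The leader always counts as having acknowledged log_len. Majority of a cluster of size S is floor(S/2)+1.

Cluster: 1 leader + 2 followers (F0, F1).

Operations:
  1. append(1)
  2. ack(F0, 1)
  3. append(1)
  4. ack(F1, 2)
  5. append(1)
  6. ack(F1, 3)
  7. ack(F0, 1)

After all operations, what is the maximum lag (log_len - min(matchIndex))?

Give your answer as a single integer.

Answer: 2

Derivation:
Op 1: append 1 -> log_len=1
Op 2: F0 acks idx 1 -> match: F0=1 F1=0; commitIndex=1
Op 3: append 1 -> log_len=2
Op 4: F1 acks idx 2 -> match: F0=1 F1=2; commitIndex=2
Op 5: append 1 -> log_len=3
Op 6: F1 acks idx 3 -> match: F0=1 F1=3; commitIndex=3
Op 7: F0 acks idx 1 -> match: F0=1 F1=3; commitIndex=3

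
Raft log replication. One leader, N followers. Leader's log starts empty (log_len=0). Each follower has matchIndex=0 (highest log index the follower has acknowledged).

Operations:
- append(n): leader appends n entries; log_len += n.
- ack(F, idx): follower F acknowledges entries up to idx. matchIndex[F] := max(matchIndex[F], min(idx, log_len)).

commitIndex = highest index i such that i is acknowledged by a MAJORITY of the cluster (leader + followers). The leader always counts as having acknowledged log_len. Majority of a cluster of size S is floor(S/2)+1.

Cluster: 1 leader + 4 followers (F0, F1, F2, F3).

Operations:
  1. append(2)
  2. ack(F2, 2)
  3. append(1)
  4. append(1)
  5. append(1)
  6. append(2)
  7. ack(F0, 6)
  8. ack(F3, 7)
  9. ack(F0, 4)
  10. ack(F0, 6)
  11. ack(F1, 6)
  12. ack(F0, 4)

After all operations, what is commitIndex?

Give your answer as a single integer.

Op 1: append 2 -> log_len=2
Op 2: F2 acks idx 2 -> match: F0=0 F1=0 F2=2 F3=0; commitIndex=0
Op 3: append 1 -> log_len=3
Op 4: append 1 -> log_len=4
Op 5: append 1 -> log_len=5
Op 6: append 2 -> log_len=7
Op 7: F0 acks idx 6 -> match: F0=6 F1=0 F2=2 F3=0; commitIndex=2
Op 8: F3 acks idx 7 -> match: F0=6 F1=0 F2=2 F3=7; commitIndex=6
Op 9: F0 acks idx 4 -> match: F0=6 F1=0 F2=2 F3=7; commitIndex=6
Op 10: F0 acks idx 6 -> match: F0=6 F1=0 F2=2 F3=7; commitIndex=6
Op 11: F1 acks idx 6 -> match: F0=6 F1=6 F2=2 F3=7; commitIndex=6
Op 12: F0 acks idx 4 -> match: F0=6 F1=6 F2=2 F3=7; commitIndex=6

Answer: 6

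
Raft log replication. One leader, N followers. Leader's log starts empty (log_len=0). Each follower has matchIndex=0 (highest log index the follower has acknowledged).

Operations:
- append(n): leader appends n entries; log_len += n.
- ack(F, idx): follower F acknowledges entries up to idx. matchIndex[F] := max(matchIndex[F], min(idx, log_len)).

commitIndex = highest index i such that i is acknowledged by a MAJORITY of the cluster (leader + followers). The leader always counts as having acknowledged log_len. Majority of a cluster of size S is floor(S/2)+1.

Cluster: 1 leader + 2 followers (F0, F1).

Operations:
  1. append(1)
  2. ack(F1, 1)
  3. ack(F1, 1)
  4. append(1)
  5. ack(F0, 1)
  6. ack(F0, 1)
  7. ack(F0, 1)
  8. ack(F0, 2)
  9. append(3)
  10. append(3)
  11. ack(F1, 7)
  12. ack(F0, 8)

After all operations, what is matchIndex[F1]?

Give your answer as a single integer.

Answer: 7

Derivation:
Op 1: append 1 -> log_len=1
Op 2: F1 acks idx 1 -> match: F0=0 F1=1; commitIndex=1
Op 3: F1 acks idx 1 -> match: F0=0 F1=1; commitIndex=1
Op 4: append 1 -> log_len=2
Op 5: F0 acks idx 1 -> match: F0=1 F1=1; commitIndex=1
Op 6: F0 acks idx 1 -> match: F0=1 F1=1; commitIndex=1
Op 7: F0 acks idx 1 -> match: F0=1 F1=1; commitIndex=1
Op 8: F0 acks idx 2 -> match: F0=2 F1=1; commitIndex=2
Op 9: append 3 -> log_len=5
Op 10: append 3 -> log_len=8
Op 11: F1 acks idx 7 -> match: F0=2 F1=7; commitIndex=7
Op 12: F0 acks idx 8 -> match: F0=8 F1=7; commitIndex=8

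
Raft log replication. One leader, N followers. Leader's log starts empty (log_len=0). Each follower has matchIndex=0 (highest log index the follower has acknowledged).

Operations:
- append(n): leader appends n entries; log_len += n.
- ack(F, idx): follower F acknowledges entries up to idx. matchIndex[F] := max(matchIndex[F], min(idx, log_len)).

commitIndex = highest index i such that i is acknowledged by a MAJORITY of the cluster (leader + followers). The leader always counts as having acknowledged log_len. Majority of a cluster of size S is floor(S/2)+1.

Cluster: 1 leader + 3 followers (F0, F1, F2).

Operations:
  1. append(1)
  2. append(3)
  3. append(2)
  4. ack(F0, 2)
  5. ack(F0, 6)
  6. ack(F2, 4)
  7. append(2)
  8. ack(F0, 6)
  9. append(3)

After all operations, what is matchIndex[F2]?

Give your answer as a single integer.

Answer: 4

Derivation:
Op 1: append 1 -> log_len=1
Op 2: append 3 -> log_len=4
Op 3: append 2 -> log_len=6
Op 4: F0 acks idx 2 -> match: F0=2 F1=0 F2=0; commitIndex=0
Op 5: F0 acks idx 6 -> match: F0=6 F1=0 F2=0; commitIndex=0
Op 6: F2 acks idx 4 -> match: F0=6 F1=0 F2=4; commitIndex=4
Op 7: append 2 -> log_len=8
Op 8: F0 acks idx 6 -> match: F0=6 F1=0 F2=4; commitIndex=4
Op 9: append 3 -> log_len=11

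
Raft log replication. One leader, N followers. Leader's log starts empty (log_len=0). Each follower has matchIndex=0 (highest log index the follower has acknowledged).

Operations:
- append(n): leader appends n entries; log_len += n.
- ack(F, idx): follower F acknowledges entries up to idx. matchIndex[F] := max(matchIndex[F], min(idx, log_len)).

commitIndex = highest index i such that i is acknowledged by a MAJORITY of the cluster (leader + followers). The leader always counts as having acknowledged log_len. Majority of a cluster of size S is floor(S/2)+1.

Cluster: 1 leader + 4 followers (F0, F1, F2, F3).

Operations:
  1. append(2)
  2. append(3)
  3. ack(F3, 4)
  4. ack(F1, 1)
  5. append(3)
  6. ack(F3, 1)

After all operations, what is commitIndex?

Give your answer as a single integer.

Op 1: append 2 -> log_len=2
Op 2: append 3 -> log_len=5
Op 3: F3 acks idx 4 -> match: F0=0 F1=0 F2=0 F3=4; commitIndex=0
Op 4: F1 acks idx 1 -> match: F0=0 F1=1 F2=0 F3=4; commitIndex=1
Op 5: append 3 -> log_len=8
Op 6: F3 acks idx 1 -> match: F0=0 F1=1 F2=0 F3=4; commitIndex=1

Answer: 1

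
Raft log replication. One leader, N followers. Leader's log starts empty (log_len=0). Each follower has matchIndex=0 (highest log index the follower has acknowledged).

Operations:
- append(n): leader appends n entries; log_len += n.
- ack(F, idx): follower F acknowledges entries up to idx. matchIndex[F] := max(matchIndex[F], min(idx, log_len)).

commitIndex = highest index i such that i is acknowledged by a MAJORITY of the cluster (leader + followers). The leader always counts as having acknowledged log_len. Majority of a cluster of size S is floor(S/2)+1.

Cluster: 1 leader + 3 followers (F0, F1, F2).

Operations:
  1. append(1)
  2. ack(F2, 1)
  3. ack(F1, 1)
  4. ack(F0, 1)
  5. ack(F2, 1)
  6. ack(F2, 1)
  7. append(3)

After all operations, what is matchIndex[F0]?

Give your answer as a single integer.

Op 1: append 1 -> log_len=1
Op 2: F2 acks idx 1 -> match: F0=0 F1=0 F2=1; commitIndex=0
Op 3: F1 acks idx 1 -> match: F0=0 F1=1 F2=1; commitIndex=1
Op 4: F0 acks idx 1 -> match: F0=1 F1=1 F2=1; commitIndex=1
Op 5: F2 acks idx 1 -> match: F0=1 F1=1 F2=1; commitIndex=1
Op 6: F2 acks idx 1 -> match: F0=1 F1=1 F2=1; commitIndex=1
Op 7: append 3 -> log_len=4

Answer: 1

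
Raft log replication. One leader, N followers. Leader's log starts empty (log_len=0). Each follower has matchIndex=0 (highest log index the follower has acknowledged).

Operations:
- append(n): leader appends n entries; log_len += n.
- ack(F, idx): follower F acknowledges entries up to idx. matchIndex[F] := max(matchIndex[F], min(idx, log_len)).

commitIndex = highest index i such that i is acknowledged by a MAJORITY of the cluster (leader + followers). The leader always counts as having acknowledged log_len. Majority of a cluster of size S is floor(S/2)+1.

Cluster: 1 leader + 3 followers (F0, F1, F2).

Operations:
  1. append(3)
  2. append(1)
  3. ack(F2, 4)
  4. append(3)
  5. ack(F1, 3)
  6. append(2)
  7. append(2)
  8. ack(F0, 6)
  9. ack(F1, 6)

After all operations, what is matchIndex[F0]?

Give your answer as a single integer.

Answer: 6

Derivation:
Op 1: append 3 -> log_len=3
Op 2: append 1 -> log_len=4
Op 3: F2 acks idx 4 -> match: F0=0 F1=0 F2=4; commitIndex=0
Op 4: append 3 -> log_len=7
Op 5: F1 acks idx 3 -> match: F0=0 F1=3 F2=4; commitIndex=3
Op 6: append 2 -> log_len=9
Op 7: append 2 -> log_len=11
Op 8: F0 acks idx 6 -> match: F0=6 F1=3 F2=4; commitIndex=4
Op 9: F1 acks idx 6 -> match: F0=6 F1=6 F2=4; commitIndex=6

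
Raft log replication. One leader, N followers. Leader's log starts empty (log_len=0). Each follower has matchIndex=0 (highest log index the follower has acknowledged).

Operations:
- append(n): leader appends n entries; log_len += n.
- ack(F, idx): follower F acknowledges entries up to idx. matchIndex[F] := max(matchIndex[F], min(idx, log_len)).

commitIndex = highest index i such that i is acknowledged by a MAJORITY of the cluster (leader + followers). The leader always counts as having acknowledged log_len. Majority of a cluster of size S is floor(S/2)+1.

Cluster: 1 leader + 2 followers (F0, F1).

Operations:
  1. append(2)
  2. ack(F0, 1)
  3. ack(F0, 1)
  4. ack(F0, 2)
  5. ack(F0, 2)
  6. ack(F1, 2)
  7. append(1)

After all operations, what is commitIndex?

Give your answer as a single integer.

Op 1: append 2 -> log_len=2
Op 2: F0 acks idx 1 -> match: F0=1 F1=0; commitIndex=1
Op 3: F0 acks idx 1 -> match: F0=1 F1=0; commitIndex=1
Op 4: F0 acks idx 2 -> match: F0=2 F1=0; commitIndex=2
Op 5: F0 acks idx 2 -> match: F0=2 F1=0; commitIndex=2
Op 6: F1 acks idx 2 -> match: F0=2 F1=2; commitIndex=2
Op 7: append 1 -> log_len=3

Answer: 2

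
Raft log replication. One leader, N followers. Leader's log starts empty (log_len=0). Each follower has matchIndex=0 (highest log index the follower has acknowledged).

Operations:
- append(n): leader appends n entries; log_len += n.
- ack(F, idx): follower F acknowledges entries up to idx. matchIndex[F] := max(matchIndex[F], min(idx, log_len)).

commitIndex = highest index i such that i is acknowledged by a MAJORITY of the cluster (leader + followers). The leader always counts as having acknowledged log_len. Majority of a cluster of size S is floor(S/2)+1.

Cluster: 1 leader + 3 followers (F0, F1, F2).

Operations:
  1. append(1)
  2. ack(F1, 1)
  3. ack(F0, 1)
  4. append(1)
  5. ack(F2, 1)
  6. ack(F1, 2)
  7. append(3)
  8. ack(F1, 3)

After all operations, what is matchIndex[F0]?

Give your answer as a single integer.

Op 1: append 1 -> log_len=1
Op 2: F1 acks idx 1 -> match: F0=0 F1=1 F2=0; commitIndex=0
Op 3: F0 acks idx 1 -> match: F0=1 F1=1 F2=0; commitIndex=1
Op 4: append 1 -> log_len=2
Op 5: F2 acks idx 1 -> match: F0=1 F1=1 F2=1; commitIndex=1
Op 6: F1 acks idx 2 -> match: F0=1 F1=2 F2=1; commitIndex=1
Op 7: append 3 -> log_len=5
Op 8: F1 acks idx 3 -> match: F0=1 F1=3 F2=1; commitIndex=1

Answer: 1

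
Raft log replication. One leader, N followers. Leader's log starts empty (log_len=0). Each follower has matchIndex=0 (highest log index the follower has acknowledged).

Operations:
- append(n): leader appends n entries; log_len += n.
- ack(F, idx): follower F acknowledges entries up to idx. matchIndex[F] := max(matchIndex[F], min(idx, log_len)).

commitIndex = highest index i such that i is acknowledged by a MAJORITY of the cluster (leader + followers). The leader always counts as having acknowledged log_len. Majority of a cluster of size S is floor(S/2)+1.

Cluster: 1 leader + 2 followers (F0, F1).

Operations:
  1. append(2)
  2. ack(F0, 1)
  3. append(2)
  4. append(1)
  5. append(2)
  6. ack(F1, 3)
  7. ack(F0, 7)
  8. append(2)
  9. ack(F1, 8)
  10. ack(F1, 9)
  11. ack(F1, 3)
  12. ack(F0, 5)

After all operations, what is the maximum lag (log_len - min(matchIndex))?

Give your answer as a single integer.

Op 1: append 2 -> log_len=2
Op 2: F0 acks idx 1 -> match: F0=1 F1=0; commitIndex=1
Op 3: append 2 -> log_len=4
Op 4: append 1 -> log_len=5
Op 5: append 2 -> log_len=7
Op 6: F1 acks idx 3 -> match: F0=1 F1=3; commitIndex=3
Op 7: F0 acks idx 7 -> match: F0=7 F1=3; commitIndex=7
Op 8: append 2 -> log_len=9
Op 9: F1 acks idx 8 -> match: F0=7 F1=8; commitIndex=8
Op 10: F1 acks idx 9 -> match: F0=7 F1=9; commitIndex=9
Op 11: F1 acks idx 3 -> match: F0=7 F1=9; commitIndex=9
Op 12: F0 acks idx 5 -> match: F0=7 F1=9; commitIndex=9

Answer: 2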